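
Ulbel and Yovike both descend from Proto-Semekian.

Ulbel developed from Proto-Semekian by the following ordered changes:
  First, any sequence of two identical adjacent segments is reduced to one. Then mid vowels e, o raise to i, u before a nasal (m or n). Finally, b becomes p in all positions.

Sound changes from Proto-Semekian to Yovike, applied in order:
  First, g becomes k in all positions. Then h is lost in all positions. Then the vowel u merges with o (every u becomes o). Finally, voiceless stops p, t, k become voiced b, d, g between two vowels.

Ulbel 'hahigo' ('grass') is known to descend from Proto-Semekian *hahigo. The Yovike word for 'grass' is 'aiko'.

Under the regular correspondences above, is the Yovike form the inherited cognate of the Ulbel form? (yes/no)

no

Derive the expected Yovike reflex of *hahigo:
Yovike: *hahigo > hahiko > aiko > aigo  (by unconditioned shift, h-loss, intervocalic voicing)
The regular Yovike reflex would be 'aigo', but the attested form is 'aiko'. The correspondence is irregular, so they are not cognates (the Yovike form has a different source).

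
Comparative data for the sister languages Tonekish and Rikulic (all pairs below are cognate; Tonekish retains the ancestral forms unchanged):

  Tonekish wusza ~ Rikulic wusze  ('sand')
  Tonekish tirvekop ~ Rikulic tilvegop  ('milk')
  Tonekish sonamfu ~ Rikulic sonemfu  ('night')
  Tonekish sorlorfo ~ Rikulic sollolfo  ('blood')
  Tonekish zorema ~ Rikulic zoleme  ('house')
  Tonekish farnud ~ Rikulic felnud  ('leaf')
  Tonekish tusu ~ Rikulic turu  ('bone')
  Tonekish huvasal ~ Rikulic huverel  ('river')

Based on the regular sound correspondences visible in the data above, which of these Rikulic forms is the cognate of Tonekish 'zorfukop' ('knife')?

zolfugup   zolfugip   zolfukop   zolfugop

sorlorfo ~ sollolfo — Tonekish r corresponds to Rikulic l after a vowel, before a labial obstruent.
tirvekop ~ tilvegop — Tonekish k corresponds to Rikulic g between vowels (before a back vowel).
Applying these to Tonekish 'zorfukop':
  zorfukop → zolfukop   (r→l after a vowel, before a labial obstruent)
  zolfukop → zolfugop   (k→g between vowels (before a back vowel))
So the Rikulic cognate is 'zolfugop'.

zolfugop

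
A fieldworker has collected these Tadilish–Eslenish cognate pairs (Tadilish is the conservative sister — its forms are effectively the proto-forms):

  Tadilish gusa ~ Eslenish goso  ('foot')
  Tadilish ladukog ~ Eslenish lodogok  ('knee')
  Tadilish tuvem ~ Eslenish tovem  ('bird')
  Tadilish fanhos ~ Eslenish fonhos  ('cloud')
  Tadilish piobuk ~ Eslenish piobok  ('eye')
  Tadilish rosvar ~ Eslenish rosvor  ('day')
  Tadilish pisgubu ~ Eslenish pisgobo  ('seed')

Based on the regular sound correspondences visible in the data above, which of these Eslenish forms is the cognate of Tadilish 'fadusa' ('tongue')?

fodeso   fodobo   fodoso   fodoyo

ladukog ~ lodogok — Tadilish a corresponds to Eslenish o after a consonant, before a consonant other than r, m, n, p, b, f, v.
gusa ~ goso, ladukog ~ lodogok — Tadilish u corresponds to Eslenish o after a consonant, before a consonant other than r, m, n, p, b, f, v.
gusa ~ goso — Tadilish a corresponds to Eslenish o word-finally.
Applying these to Tadilish 'fadusa':
  fadusa → fodusa   (a→o after a consonant, before a consonant other than r, m, n, p, b, f, v)
  fodusa → fodosa   (u→o after a consonant, before a consonant other than r, m, n, p, b, f, v)
  fodosa → fodoso   (a→o word-finally)
So the Eslenish cognate is 'fodoso'.

fodoso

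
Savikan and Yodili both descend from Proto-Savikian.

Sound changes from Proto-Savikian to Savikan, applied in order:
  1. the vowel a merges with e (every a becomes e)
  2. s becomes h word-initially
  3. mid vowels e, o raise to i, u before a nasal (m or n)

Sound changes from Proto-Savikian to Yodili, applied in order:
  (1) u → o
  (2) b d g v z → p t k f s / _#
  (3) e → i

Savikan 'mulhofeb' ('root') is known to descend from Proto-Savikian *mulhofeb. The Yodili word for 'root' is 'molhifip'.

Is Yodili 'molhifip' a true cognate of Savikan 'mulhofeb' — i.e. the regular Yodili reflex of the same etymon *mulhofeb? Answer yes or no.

no

Derive the expected Yodili reflex of *mulhofeb:
Yodili: *mulhofeb > molhofeb > molhofep > molhofip  (by vowel merger, final devoicing, vowel merger)
The regular Yodili reflex would be 'molhofip', but the attested form is 'molhifip'. The correspondence is irregular, so they are not cognates (the Yodili form has a different source).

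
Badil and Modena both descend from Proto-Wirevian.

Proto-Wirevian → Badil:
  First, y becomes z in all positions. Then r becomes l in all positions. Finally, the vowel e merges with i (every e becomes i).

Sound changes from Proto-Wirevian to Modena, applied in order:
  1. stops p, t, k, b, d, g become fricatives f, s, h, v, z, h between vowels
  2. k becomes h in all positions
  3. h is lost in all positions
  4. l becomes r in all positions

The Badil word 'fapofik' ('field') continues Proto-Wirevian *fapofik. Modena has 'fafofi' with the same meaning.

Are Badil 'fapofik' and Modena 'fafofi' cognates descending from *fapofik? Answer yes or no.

Derive the expected Modena reflex of *fapofik:
Modena: start from *fapofik.
  rule 1 (intervocalic lenition): fapofik → fafofik
  rule 2 (unconditioned shift): fafofik → fafofih
  rule 3 (h-loss): fafofih → fafofi
  rule 4: no change — fafofi
  ⇒ Modena fafofi
Modena 'fafofi' matches the regular reflex exactly, so the pair is cognate.

yes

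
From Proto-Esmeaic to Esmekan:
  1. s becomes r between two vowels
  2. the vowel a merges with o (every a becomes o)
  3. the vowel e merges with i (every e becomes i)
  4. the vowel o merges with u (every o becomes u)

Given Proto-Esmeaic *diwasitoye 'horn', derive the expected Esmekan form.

Esmekan: *diwasitoye
  diwasitoye → diwaritoye   [rhotacism]
  diwaritoye → diworitoye   [vowel merger]
  diworitoye → diworitoyi   [vowel merger]
  diworitoyi → diwurituyi   [vowel merger]
  giving Esmekan diwurituyi.

diwurituyi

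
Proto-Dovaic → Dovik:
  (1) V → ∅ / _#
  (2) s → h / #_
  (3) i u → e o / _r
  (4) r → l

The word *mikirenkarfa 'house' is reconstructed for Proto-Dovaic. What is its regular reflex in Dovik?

Dovik: *mikirenkarfa
  mikirenkarfa → mikirenkarf   [apocope]
  mikirenkarf (rule 2 does not apply)
  mikirenkarf → mikerenkarf   [pre-rhotic lowering]
  mikerenkarf → mikelenkalf   [unconditioned shift]
  giving Dovik mikelenkalf.

mikelenkalf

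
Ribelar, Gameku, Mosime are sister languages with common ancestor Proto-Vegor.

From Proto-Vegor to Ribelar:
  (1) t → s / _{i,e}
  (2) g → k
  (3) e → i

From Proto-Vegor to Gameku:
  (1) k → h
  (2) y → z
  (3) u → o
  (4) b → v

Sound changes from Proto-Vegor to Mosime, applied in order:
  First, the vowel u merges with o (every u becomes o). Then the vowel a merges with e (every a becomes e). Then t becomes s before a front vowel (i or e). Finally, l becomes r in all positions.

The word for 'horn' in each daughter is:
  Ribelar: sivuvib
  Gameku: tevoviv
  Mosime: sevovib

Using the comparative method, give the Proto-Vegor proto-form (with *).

Position 1: Ribelar has s, Gameku has t, Mosime has s. Gameku preserves t here (none of its changes turn any other segment into t), so the proto-segment is *t.
Position 4: Ribelar has u, Gameku has o, Mosime has o. Ribelar preserves u here (none of its changes turn any other segment into u), so the proto-segment is *u.
Continuing position by position gives *tevuvib; check it forward:
Ribelar: *tevuvib > sevuvib > sivuvib  (by palatalisation, vowel merger)
Gameku: start from *tevuvib.
  rule 1: no change — tevuvib
  rule 2: no change — tevuvib
  rule 3 (vowel merger): tevuvib → tevovib
  rule 4 (unconditioned shift): tevovib → tevoviv
  ⇒ Gameku tevoviv
Mosime: start from *tevuvib.
  rule 1 (vowel merger): tevuvib → tevovib
  rule 2: no change — tevovib
  rule 3 (palatalisation): tevovib → sevovib
  rule 4: no change — sevovib
  ⇒ Mosime sevovib
Only *tevuvib yields all of Ribelar sivuvib, Gameku tevoviv, Mosime sevovib.

*tevuvib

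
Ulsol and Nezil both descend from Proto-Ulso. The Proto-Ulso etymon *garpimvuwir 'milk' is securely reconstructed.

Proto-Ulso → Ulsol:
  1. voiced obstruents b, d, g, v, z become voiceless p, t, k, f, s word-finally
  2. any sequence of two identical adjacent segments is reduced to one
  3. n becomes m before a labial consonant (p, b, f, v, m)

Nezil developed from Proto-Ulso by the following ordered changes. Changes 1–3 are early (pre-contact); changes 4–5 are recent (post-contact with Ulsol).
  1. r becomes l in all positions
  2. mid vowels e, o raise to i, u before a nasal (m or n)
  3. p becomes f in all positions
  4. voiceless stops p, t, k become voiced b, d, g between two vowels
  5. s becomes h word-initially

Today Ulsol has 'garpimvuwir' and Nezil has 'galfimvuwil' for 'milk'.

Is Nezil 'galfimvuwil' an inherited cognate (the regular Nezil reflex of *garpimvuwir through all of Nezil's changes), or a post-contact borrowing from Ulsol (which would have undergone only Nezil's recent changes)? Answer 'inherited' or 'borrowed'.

If inherited, *garpimvuwir would pass through all of Nezil's changes:
Nezil: *garpimvuwir > galpimvuwil > galfimvuwil  (by unconditioned shift, unconditioned shift)
If borrowed from Ulsol 'garpimvuwir' after the early changes, it would undergo only the recent ones:
  rule 4 (intervocalic voicing): no change (garpimvuwir)
  rule 5 (debuccalisation): no change (garpimvuwir)
  ⇒ as a loan: garpimvuwir
Nezil 'galfimvuwil' matches the inherited outcome exactly, so it is an inherited cognate, not a loan.

inherited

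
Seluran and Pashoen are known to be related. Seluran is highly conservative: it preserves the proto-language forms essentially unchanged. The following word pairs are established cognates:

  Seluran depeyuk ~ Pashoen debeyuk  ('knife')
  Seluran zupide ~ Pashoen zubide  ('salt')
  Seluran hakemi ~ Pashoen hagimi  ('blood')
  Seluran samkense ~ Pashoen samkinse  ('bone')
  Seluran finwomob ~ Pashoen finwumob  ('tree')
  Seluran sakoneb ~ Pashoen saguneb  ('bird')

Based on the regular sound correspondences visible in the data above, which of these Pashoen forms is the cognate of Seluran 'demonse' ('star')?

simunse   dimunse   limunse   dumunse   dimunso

hakemi ~ hagimi — Seluran e corresponds to Pashoen i after a consonant, before a nasal.
sakoneb ~ saguneb — Seluran o corresponds to Pashoen u after a consonant, before a nasal.
Applying these to Seluran 'demonse':
  demonse → dimonse   (e→i after a consonant, before a nasal)
  dimonse → dimunse   (o→u after a consonant, before a nasal)
So the Pashoen cognate is 'dimunse'.

dimunse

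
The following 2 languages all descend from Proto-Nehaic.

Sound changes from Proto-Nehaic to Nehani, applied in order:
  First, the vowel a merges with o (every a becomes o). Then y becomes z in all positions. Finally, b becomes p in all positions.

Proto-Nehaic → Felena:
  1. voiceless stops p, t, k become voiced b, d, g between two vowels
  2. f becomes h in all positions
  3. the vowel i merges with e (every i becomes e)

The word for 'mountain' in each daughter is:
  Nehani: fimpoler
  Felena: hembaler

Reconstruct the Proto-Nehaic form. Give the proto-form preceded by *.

Position 1: Nehani has f, Felena has h. Nehani preserves f here (none of its changes turn any other segment into f), so the proto-segment is *f.
Position 5: Nehani has o, Felena has a. Felena preserves a here (none of its changes turn any other segment into a), so the proto-segment is *a.
Position 2: Nehani has i, Felena has e. Nehani preserves i here (none of its changes turn any other segment into i), so the proto-segment is *i.
Continuing position by position gives *fimbaler; check it forward:
Nehani: *fimbaler
  fimbaler → fimboler   [vowel merger]
  fimboler (rule 2 does not apply)
  fimboler → fimpoler   [unconditioned shift]
  giving Nehani fimpoler.
Felena: start from *fimbaler.
  rule 1: no change — fimbaler
  rule 2 (unconditioned shift): fimbaler → himbaler
  rule 3 (vowel merger): himbaler → hembaler
  ⇒ Felena hembaler
No other proto-form is consistent with every reflex, so the reconstruction is *fimbaler.

*fimbaler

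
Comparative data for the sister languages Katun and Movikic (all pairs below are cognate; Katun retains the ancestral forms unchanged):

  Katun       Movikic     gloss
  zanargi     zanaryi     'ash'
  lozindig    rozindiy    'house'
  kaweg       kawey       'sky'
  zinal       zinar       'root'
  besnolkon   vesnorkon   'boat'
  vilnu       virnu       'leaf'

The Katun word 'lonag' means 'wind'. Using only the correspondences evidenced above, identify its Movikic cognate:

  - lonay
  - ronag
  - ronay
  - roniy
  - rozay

lozindig ~ rozindiy — Katun l corresponds to Movikic r word-initially before a back vowel.
lozindig ~ rozindiy, kaweg ~ kawey — Katun g corresponds to Movikic y word-finally.
Applying these to Katun 'lonag':
  lonag → ronag   (l→r word-initially before a back vowel)
  ronag → ronay   (g→y word-finally)
So the Movikic cognate is 'ronay'.

ronay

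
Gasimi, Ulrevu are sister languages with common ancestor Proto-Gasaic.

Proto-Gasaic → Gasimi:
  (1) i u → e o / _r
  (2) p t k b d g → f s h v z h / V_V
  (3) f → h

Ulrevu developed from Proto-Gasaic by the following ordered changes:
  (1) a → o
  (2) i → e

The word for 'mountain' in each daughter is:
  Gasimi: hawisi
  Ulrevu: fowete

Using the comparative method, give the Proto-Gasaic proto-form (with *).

*fawiti

Position 4: Gasimi has i, Ulrevu has e. Gasimi preserves i here (none of its changes turn any other segment into i), so the proto-segment is *i.
Position 6: Gasimi has i, Ulrevu has e. Gasimi preserves i here (none of its changes turn any other segment into i), so the proto-segment is *i.
Position 1: Gasimi has h, Ulrevu has f. Ulrevu preserves f here (none of its changes turn any other segment into f), so the proto-segment is *f.
This points to *fawiti. Verify forward in each daughter:
Gasimi: start from *fawiti.
  rule 1: no change — fawiti
  rule 2 (intervocalic lenition): fawiti → fawisi
  rule 3 (unconditioned shift): fawisi → hawisi
  ⇒ Gasimi hawisi
Ulrevu: start from *fawiti.
  rule 1 (vowel merger): fawiti → fowiti
  rule 2 (vowel merger): fowiti → fowete
  ⇒ Ulrevu fowete
No other proto-form is consistent with every reflex, so the reconstruction is *fawiti.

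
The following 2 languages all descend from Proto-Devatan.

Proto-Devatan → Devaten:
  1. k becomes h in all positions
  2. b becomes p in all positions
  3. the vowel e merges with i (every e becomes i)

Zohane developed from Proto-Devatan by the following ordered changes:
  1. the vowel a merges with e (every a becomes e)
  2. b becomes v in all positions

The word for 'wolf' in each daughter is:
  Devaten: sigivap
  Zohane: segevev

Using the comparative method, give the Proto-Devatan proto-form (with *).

Position 2: Devaten has i, Zohane has e. Taking the neighbouring segments as reconstructed: Devaten i could go back to *e or *i; Zohane e could go back to *a or *e — the one source consistent with every daughter is *e.
Position 4: Devaten has i, Zohane has e. Taking the neighbouring segments as reconstructed: Devaten i could go back to *e or *i; Zohane e could go back to *a or *e — the one source consistent with every daughter is *e.
Continuing position by position gives *segevab; check it forward:
Devaten: *segevab > segevap > sigivap  (by unconditioned shift, vowel merger)
Zohane: *segevab
  segevab → segeveb   [vowel merger]
  segeveb → segevev   [unconditioned shift]
  giving Zohane segevev.
Only *segevab yields all of Devaten sigivap, Zohane segevev.

*segevab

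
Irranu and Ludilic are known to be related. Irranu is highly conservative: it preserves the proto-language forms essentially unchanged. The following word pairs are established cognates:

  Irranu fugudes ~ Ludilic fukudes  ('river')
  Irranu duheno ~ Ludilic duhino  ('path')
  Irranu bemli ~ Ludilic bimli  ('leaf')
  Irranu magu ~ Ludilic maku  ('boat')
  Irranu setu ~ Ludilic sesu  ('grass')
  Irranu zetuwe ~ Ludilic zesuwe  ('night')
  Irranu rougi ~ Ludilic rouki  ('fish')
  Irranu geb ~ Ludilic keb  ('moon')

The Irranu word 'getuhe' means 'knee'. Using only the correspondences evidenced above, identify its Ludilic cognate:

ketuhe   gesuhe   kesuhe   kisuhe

geb ~ keb — Irranu g corresponds to Ludilic k word-initially before a front vowel.
setu ~ sesu, zetuwe ~ zesuwe — Irranu t corresponds to Ludilic s between vowels (before a back vowel).
Applying these to Irranu 'getuhe':
  getuhe → ketuhe   (g→k word-initially before a front vowel)
  ketuhe → kesuhe   (t→s between vowels (before a back vowel))
So the Ludilic cognate is 'kesuhe'.

kesuhe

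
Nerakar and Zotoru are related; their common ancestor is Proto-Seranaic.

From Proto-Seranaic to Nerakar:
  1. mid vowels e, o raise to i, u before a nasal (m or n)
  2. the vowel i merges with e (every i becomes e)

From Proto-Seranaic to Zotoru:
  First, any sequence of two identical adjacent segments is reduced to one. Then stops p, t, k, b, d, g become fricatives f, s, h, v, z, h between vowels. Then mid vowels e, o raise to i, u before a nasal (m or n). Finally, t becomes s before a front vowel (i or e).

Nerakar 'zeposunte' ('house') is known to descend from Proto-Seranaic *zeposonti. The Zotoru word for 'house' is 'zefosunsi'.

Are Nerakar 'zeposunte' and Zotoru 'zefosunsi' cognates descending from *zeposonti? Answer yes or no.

Derive the expected Zotoru reflex of *zeposonti:
Zotoru: start from *zeposonti.
  rule 1: no change — zeposonti
  rule 2 (intervocalic lenition): zeposonti → zefosonti
  rule 3 (pre-nasal raising): zefosonti → zefosunti
  rule 4 (palatalisation): zefosunti → zefosunsi
  ⇒ Zotoru zefosunsi
Zotoru 'zefosunsi' matches the regular reflex exactly, so the pair is cognate.

yes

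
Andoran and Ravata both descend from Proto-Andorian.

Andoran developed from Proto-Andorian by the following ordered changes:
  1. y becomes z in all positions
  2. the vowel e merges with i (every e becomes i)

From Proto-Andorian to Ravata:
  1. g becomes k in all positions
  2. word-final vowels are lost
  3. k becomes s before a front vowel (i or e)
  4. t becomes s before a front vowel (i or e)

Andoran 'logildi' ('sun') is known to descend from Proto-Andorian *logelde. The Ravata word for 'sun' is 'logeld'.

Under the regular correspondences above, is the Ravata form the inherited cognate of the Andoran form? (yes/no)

Derive the expected Ravata reflex of *logelde:
Ravata: start from *logelde.
  rule 1 (unconditioned shift): logelde → lokelde
  rule 2 (apocope): lokelde → lokeld
  rule 3 (palatalisation): lokeld → loseld
  rule 4: no change — loseld
  ⇒ Ravata loseld
The regular Ravata reflex would be 'loseld', but the attested form is 'logeld'. The correspondence is irregular, so they are not cognates (the Ravata form has a different source).

no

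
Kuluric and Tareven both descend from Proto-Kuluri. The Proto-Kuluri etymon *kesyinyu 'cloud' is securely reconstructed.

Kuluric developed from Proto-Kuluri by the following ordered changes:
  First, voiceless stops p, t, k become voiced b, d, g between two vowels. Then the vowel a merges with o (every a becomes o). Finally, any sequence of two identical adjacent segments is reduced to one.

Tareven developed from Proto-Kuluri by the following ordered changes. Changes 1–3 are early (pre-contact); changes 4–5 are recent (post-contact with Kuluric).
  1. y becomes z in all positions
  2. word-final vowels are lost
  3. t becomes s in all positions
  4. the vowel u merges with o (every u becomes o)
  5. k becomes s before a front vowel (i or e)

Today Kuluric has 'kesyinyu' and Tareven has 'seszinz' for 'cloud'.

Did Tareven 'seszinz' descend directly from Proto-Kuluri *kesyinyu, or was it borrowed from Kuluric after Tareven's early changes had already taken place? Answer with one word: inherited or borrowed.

inherited

If inherited, *kesyinyu would pass through all of Tareven's changes:
Tareven: start from *kesyinyu.
  rule 1 (unconditioned shift): kesyinyu → keszinzu
  rule 2 (apocope): keszinzu → keszinz
  rule 3: no change — keszinz
  rule 4: no change — keszinz
  rule 5 (palatalisation): keszinz → seszinz
  ⇒ Tareven seszinz
If borrowed from Kuluric 'kesyinyu' after the early changes, it would undergo only the recent ones:
  rule 4 (vowel merger): kesyinyu → kesyinyo
  rule 5 (palatalisation): kesyinyo → sesyinyo
  ⇒ as a loan: sesyinyo
Tareven 'seszinz' matches the inherited outcome exactly, so it is an inherited cognate, not a loan.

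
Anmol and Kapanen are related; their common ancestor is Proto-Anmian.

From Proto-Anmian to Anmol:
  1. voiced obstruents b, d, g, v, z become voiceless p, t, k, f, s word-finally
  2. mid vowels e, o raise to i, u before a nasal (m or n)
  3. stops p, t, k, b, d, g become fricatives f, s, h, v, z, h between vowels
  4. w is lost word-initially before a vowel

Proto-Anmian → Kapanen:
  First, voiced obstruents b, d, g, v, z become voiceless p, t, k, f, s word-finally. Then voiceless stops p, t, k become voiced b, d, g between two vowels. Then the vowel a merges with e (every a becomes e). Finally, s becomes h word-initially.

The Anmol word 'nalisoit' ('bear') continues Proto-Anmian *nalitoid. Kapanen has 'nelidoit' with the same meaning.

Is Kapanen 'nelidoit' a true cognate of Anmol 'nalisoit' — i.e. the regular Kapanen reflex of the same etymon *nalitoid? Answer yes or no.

Derive the expected Kapanen reflex of *nalitoid:
Kapanen: *nalitoid
  nalitoid → nalitoit   [final devoicing]
  nalitoit → nalidoit   [intervocalic voicing]
  nalidoit → nelidoit   [vowel merger]
  nelidoit (rule 4 does not apply)
  giving Kapanen nelidoit.
Kapanen 'nelidoit' matches the regular reflex exactly, so the pair is cognate.

yes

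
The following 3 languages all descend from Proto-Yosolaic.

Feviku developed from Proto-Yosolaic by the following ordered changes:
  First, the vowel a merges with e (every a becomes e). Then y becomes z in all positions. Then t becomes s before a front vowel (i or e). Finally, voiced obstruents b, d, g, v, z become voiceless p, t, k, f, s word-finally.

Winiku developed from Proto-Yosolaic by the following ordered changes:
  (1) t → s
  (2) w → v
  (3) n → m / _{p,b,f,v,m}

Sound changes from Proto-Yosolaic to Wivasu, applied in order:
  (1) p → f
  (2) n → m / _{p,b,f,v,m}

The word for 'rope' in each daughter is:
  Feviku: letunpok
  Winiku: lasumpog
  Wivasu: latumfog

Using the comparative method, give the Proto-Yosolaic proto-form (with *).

*latunpog

Position 5: Feviku has n, Winiku has m, Wivasu has m. Feviku preserves n here (none of its changes turn any other segment into n), so the proto-segment is *n.
Position 6: Feviku has p, Winiku has p, Wivasu has f. Winiku preserves p here (none of its changes turn any other segment into p), so the proto-segment is *p.
Position 3: Feviku has t, Winiku has s, Wivasu has t. Wivasu preserves t here (none of its changes turn any other segment into t), so the proto-segment is *t.
Verify the candidate proto-form against each daughter:
Feviku: start from *latunpog.
  rule 1 (vowel merger): latunpog → letunpog
  rule 2: no change — letunpog
  rule 3: no change — letunpog
  rule 4 (final devoicing): letunpog → letunpok
  ⇒ Feviku letunpok
Winiku: start from *latunpog.
  rule 1 (unconditioned shift): latunpog → lasunpog
  rule 2: no change — lasunpog
  rule 3 (nasal place assimilation): lasunpog → lasumpog
  ⇒ Winiku lasumpog
Wivasu: start from *latunpog.
  rule 1 (unconditioned shift): latunpog → latunfog
  rule 2 (nasal place assimilation): latunfog → latumfog
  ⇒ Wivasu latumfog
*latunpog is the unique common source.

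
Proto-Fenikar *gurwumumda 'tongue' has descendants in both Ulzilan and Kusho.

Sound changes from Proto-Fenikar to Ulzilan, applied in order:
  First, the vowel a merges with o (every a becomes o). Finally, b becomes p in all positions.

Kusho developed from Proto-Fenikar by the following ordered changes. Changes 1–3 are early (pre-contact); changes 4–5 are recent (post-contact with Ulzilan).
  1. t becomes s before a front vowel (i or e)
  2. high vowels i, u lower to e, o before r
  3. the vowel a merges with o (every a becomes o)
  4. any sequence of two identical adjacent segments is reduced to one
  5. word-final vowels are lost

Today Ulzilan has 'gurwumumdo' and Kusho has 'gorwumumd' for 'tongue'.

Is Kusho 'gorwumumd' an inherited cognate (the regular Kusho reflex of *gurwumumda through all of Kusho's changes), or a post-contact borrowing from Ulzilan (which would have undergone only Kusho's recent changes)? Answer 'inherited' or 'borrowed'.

inherited

If inherited, *gurwumumda would pass through all of Kusho's changes:
Kusho: *gurwumumda > gorwumumda > gorwumumdo > gorwumumd  (by pre-rhotic lowering, vowel merger, apocope)
If borrowed from Ulzilan 'gurwumumdo' after the early changes, it would undergo only the recent ones:
  rule 4 (degemination): no change (gurwumumdo)
  rule 5 (apocope): gurwumumdo → gurwumumd
  ⇒ as a loan: gurwumumd
Kusho 'gorwumumd' matches the inherited outcome exactly, so it is an inherited cognate, not a loan.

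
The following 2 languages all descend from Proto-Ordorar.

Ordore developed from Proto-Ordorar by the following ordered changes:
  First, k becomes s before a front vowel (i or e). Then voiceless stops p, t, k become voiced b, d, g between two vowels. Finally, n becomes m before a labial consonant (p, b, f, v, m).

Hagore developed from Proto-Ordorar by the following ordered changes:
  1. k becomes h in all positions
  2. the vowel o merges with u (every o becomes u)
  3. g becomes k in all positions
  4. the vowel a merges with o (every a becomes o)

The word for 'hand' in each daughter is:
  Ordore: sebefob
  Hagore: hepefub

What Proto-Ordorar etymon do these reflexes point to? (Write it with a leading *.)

Position 6: Ordore has o, Hagore has u. Ordore preserves o here (none of its changes turn any other segment into o), so the proto-segment is *o.
Position 1: Ordore has s, Hagore has h. Taking the neighbouring segments as reconstructed: Ordore s could go back to *k or *s; Hagore h could go back to *k or *h — the one source consistent with every daughter is *k.
Position 3: Ordore has b, Hagore has p. Hagore preserves p here (none of its changes turn any other segment into p), so the proto-segment is *p.
This points to *kepefob. Verify forward in each daughter:
Ordore: *kepefob > sepefob > sebefob  (by palatalisation, intervocalic voicing)
Hagore: *kepefob > hepefob > hepefub  (by unconditioned shift, vowel merger)
*kepefob is the unique common source.

*kepefob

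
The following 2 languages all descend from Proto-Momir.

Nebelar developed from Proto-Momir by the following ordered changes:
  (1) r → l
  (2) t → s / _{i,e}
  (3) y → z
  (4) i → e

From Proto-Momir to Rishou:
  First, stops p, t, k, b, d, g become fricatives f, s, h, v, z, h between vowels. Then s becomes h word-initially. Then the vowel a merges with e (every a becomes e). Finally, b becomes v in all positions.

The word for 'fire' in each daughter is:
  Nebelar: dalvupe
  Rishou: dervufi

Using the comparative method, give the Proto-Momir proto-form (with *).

Position 7: Nebelar has e, Rishou has i. Rishou preserves i here (none of its changes turn any other segment into i), so the proto-segment is *i.
Position 3: Nebelar has l, Rishou has r. Rishou preserves r here (none of its changes turn any other segment into r), so the proto-segment is *r.
This points to *darvupi. Verify forward in each daughter:
Nebelar: *darvupi
  darvupi → dalvupi   [unconditioned shift]
  dalvupi (rule 2 does not apply)
  dalvupi (rule 3 does not apply)
  dalvupi → dalvupe   [vowel merger]
  giving Nebelar dalvupe.
Rishou: *darvupi > darvufi > dervufi  (by intervocalic lenition, vowel merger)
No other proto-form is consistent with every reflex, so the reconstruction is *darvupi.

*darvupi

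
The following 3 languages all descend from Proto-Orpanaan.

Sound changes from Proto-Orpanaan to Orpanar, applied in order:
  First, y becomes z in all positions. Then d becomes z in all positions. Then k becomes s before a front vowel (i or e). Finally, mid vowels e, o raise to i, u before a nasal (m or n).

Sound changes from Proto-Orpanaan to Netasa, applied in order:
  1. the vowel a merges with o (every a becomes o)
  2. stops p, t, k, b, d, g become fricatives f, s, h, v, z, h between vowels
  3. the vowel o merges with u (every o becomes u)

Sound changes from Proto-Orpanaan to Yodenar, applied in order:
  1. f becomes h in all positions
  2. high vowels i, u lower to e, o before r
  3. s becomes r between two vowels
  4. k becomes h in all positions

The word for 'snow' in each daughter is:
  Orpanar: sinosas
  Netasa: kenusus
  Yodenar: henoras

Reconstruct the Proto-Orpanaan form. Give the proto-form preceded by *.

*kenosas

Position 4: Orpanar has o, Netasa has u, Yodenar has o. Orpanar preserves o here (none of its changes turn any other segment into o), so the proto-segment is *o.
Position 6: Orpanar has a, Netasa has u, Yodenar has a. Orpanar preserves a here (none of its changes turn any other segment into a), so the proto-segment is *a.
Verify the candidate proto-form against each daughter:
Orpanar: *kenosas
  kenosas (rule 1 does not apply)
  kenosas (rule 2 does not apply)
  kenosas → senosas   [palatalisation]
  senosas → sinosas   [pre-nasal raising]
  giving Orpanar sinosas.
Netasa: start from *kenosas.
  rule 1 (vowel merger): kenosas → kenosos
  rule 2: no change — kenosos
  rule 3 (vowel merger): kenosos → kenusus
  ⇒ Netasa kenusus
Yodenar: start from *kenosas.
  rule 1: no change — kenosas
  rule 2: no change — kenosas
  rule 3 (rhotacism): kenosas → kenoras
  rule 4 (unconditioned shift): kenoras → henoras
  ⇒ Yodenar henoras
No other proto-form is consistent with every reflex, so the reconstruction is *kenosas.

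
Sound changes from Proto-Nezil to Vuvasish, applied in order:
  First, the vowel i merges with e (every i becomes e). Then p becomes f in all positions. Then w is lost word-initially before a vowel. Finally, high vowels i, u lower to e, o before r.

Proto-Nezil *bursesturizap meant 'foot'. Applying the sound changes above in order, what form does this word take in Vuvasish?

Vuvasish: *bursesturizap > bursesturezap > bursesturezaf > borsestorezaf  (by vowel merger, unconditioned shift, pre-rhotic lowering)

borsestorezaf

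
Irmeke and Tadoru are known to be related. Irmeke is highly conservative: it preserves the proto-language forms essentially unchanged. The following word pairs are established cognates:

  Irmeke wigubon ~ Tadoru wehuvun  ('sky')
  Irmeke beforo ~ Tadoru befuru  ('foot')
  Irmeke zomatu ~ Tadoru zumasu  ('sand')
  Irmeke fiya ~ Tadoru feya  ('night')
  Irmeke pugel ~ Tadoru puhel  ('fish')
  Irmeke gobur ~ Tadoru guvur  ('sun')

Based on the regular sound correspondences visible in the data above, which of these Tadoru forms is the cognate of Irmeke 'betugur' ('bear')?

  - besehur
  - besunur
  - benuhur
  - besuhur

besuhur

zomatu ~ zumasu — Irmeke t corresponds to Tadoru s between vowels (before a back vowel).
wigubon ~ wehuvun — Irmeke g corresponds to Tadoru h between vowels (before a back vowel).
Applying these to Irmeke 'betugur':
  betugur → besugur   (t→s between vowels (before a back vowel))
  besugur → besuhur   (g→h between vowels (before a back vowel))
So the Tadoru cognate is 'besuhur'.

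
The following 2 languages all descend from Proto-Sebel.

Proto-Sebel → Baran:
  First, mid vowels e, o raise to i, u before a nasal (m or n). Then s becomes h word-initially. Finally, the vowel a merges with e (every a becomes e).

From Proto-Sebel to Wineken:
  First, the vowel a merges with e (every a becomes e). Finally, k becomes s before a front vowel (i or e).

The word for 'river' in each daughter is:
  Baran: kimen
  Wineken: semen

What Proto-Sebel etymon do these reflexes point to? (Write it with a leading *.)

*keman

Position 1: Baran has k, Wineken has s. Baran preserves k here (none of its changes turn any other segment into k), so the proto-segment is *k.
Position 4: Baran has e, Wineken has e. Taking the neighbouring segments as reconstructed: Baran e can only go back to *a; Wineken e could go back to *a or *e — the one source consistent with every daughter is *a.
Position 2: Baran has i, Wineken has e. Taking the neighbouring segments as reconstructed: Baran i could go back to *e or *i; Wineken e could go back to *a or *e — the one source consistent with every daughter is *e.
The remaining positions agree across the daughters. Check the candidate against every language:
Baran: *keman
  keman → kiman   [pre-nasal raising]
  kiman (rule 2 does not apply)
  kiman → kimen   [vowel merger]
  giving Baran kimen.
Wineken: start from *keman.
  rule 1 (vowel merger): keman → kemen
  rule 2 (palatalisation): kemen → semen
  ⇒ Wineken semen
No other proto-form is consistent with every reflex, so the reconstruction is *keman.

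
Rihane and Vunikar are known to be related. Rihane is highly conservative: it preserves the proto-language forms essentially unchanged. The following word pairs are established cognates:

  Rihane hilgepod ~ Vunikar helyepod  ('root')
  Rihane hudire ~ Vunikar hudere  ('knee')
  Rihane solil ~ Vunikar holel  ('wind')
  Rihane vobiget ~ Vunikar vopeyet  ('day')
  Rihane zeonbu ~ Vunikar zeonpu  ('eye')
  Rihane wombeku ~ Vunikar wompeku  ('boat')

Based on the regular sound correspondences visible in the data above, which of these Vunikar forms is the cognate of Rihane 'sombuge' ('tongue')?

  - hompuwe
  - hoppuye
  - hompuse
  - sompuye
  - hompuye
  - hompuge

hompuye

solil ~ holel — Rihane s corresponds to Vunikar h word-initially before a back vowel.
zeonbu ~ zeonpu — Rihane b corresponds to Vunikar p after a consonant, before a back vowel.
vobiget ~ vopeyet — Rihane g corresponds to Vunikar y between vowels (before a front vowel).
Applying these to Rihane 'sombuge':
  sombuge → hombuge   (s→h word-initially before a back vowel)
  hombuge → hompuge   (b→p after a consonant, before a back vowel)
  hompuge → hompuye   (g→y between vowels (before a front vowel))
So the Vunikar cognate is 'hompuye'.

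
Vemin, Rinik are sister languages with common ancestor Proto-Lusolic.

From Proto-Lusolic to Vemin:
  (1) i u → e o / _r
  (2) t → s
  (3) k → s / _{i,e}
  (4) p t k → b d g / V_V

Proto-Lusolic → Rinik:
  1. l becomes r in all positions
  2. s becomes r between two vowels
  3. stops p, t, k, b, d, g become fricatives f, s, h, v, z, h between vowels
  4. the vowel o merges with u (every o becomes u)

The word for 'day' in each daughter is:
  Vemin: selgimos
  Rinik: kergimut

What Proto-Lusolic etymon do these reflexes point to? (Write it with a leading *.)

Position 7: Vemin has o, Rinik has u. Taking the neighbouring segments as reconstructed: Vemin o can only go back to *o; Rinik u could go back to *o or *u — the one source consistent with every daughter is *o.
Position 8: Vemin has s, Rinik has t. Rinik preserves t here (none of its changes turn any other segment into t), so the proto-segment is *t.
Position 1: Vemin has s, Rinik has k. Rinik preserves k here (none of its changes turn any other segment into k), so the proto-segment is *k.
This points to *kelgimot. Verify forward in each daughter:
Vemin: start from *kelgimot.
  rule 1: no change — kelgimot
  rule 2 (unconditioned shift): kelgimot → kelgimos
  rule 3 (palatalisation): kelgimos → selgimos
  rule 4: no change — selgimos
  ⇒ Vemin selgimos
Rinik: *kelgimot
  kelgimot → kergimot   [unconditioned shift]
  kergimot (rule 2 does not apply)
  kergimot (rule 3 does not apply)
  kergimot → kergimut   [vowel merger]
  giving Rinik kergimut.
No other proto-form is consistent with every reflex, so the reconstruction is *kelgimot.

*kelgimot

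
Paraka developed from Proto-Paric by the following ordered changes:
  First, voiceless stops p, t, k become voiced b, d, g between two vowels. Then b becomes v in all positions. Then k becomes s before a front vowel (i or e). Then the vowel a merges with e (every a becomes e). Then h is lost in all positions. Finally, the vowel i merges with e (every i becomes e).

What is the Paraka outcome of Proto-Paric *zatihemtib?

zedeemtev

Paraka: *zatihemtib
  zatihemtib → zadihemtib   [intervocalic voicing]
  zadihemtib → zadihemtiv   [unconditioned shift]
  zadihemtiv (rule 3 does not apply)
  zadihemtiv → zedihemtiv   [vowel merger]
  zedihemtiv → zediemtiv   [h-loss]
  zediemtiv → zedeemtev   [vowel merger]
  giving Paraka zedeemtev.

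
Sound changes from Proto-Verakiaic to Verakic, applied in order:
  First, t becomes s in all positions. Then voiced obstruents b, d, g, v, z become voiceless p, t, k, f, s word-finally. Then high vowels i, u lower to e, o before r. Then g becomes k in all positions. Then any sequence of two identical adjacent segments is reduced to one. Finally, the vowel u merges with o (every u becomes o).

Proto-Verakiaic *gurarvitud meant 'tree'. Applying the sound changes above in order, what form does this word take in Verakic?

Verakic: start from *gurarvitud.
  rule 1 (unconditioned shift): gurarvitud → gurarvisud
  rule 2 (final devoicing): gurarvisud → gurarvisut
  rule 3 (pre-rhotic lowering): gurarvisut → gorarvisut
  rule 4 (unconditioned shift): gorarvisut → korarvisut
  rule 5: no change — korarvisut
  rule 6 (vowel merger): korarvisut → korarvisot
  ⇒ Verakic korarvisot

korarvisot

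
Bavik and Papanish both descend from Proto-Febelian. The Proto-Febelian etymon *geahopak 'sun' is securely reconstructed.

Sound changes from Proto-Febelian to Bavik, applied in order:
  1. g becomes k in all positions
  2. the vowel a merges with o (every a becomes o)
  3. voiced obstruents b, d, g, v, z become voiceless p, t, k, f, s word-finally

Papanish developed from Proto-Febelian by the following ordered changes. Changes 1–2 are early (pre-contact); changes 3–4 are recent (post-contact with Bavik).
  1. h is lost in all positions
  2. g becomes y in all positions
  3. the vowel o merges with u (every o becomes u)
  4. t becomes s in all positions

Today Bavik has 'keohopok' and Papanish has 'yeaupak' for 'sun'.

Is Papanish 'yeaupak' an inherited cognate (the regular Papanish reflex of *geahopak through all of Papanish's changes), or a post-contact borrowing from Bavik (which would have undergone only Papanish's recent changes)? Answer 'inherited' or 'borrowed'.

inherited

If inherited, *geahopak would pass through all of Papanish's changes:
Papanish: *geahopak > geaopak > yeaopak > yeaupak  (by h-loss, unconditioned shift, vowel merger)
If borrowed from Bavik 'keohopok' after the early changes, it would undergo only the recent ones:
  rule 3 (vowel merger): keohopok → keuhupuk
  rule 4 (unconditioned shift): no change (keuhupuk)
  ⇒ as a loan: keuhupuk
Papanish 'yeaupak' matches the inherited outcome exactly, so it is an inherited cognate, not a loan.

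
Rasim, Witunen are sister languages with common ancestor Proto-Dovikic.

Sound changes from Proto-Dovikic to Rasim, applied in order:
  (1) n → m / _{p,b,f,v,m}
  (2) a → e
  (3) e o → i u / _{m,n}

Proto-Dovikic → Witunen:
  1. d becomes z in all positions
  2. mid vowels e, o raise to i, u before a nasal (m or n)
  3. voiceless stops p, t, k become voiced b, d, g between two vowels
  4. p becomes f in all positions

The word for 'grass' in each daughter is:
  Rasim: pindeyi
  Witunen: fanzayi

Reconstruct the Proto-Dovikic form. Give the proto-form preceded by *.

*pandayi

Position 5: Rasim has e, Witunen has a. Witunen preserves a here (none of its changes turn any other segment into a), so the proto-segment is *a.
Position 4: Rasim has d, Witunen has z. Rasim preserves d here (none of its changes turn any other segment into d), so the proto-segment is *d.
Continuing position by position gives *pandayi; check it forward:
Rasim: start from *pandayi.
  rule 1: no change — pandayi
  rule 2 (vowel merger): pandayi → pendeyi
  rule 3 (pre-nasal raising): pendeyi → pindeyi
  ⇒ Rasim pindeyi
Witunen: *pandayi > panzayi > fanzayi  (by unconditioned shift, unconditioned shift)
Only *pandayi yields all of Rasim pindeyi, Witunen fanzayi.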